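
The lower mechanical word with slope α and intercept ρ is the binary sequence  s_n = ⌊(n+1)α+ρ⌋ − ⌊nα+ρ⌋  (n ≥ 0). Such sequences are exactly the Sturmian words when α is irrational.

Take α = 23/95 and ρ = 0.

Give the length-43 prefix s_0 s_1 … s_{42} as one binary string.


n=0: ⌊(1·23)/95⌋ − ⌊(0·23)/95⌋ = ⌊23/95⌋ − ⌊0/95⌋ = 0 − 0 = 0
n=1: ⌊(2·23)/95⌋ − ⌊(1·23)/95⌋ = ⌊46/95⌋ − ⌊23/95⌋ = 0 − 0 = 0
n=2: ⌊(3·23)/95⌋ − ⌊(2·23)/95⌋ = ⌊69/95⌋ − ⌊46/95⌋ = 0 − 0 = 0
n=3: ⌊(4·23)/95⌋ − ⌊(3·23)/95⌋ = ⌊92/95⌋ − ⌊69/95⌋ = 0 − 0 = 0
n=4: ⌊(5·23)/95⌋ − ⌊(4·23)/95⌋ = ⌊115/95⌋ − ⌊92/95⌋ = 1 − 0 = 1
n=5: ⌊(6·23)/95⌋ − ⌊(5·23)/95⌋ = ⌊138/95⌋ − ⌊115/95⌋ = 1 − 1 = 0
n=6: ⌊(7·23)/95⌋ − ⌊(6·23)/95⌋ = ⌊161/95⌋ − ⌊138/95⌋ = 1 − 1 = 0
n=7: ⌊(8·23)/95⌋ − ⌊(7·23)/95⌋ = ⌊184/95⌋ − ⌊161/95⌋ = 1 − 1 = 0
n=8: ⌊(9·23)/95⌋ − ⌊(8·23)/95⌋ = ⌊207/95⌋ − ⌊184/95⌋ = 2 − 1 = 1
n=9: ⌊(10·23)/95⌋ − ⌊(9·23)/95⌋ = ⌊230/95⌋ − ⌊207/95⌋ = 2 − 2 = 0
n=10: ⌊(11·23)/95⌋ − ⌊(10·23)/95⌋ = ⌊253/95⌋ − ⌊230/95⌋ = 2 − 2 = 0
n=11: ⌊(12·23)/95⌋ − ⌊(11·23)/95⌋ = ⌊276/95⌋ − ⌊253/95⌋ = 2 − 2 = 0
n=12: ⌊(13·23)/95⌋ − ⌊(12·23)/95⌋ = ⌊299/95⌋ − ⌊276/95⌋ = 3 − 2 = 1
n=13: ⌊(14·23)/95⌋ − ⌊(13·23)/95⌋ = ⌊322/95⌋ − ⌊299/95⌋ = 3 − 3 = 0
n=14: ⌊(15·23)/95⌋ − ⌊(14·23)/95⌋ = ⌊345/95⌋ − ⌊322/95⌋ = 3 − 3 = 0
n=15: ⌊(16·23)/95⌋ − ⌊(15·23)/95⌋ = ⌊368/95⌋ − ⌊345/95⌋ = 3 − 3 = 0
n=16: ⌊(17·23)/95⌋ − ⌊(16·23)/95⌋ = ⌊391/95⌋ − ⌊368/95⌋ = 4 − 3 = 1
n=17: ⌊(18·23)/95⌋ − ⌊(17·23)/95⌋ = ⌊414/95⌋ − ⌊391/95⌋ = 4 − 4 = 0
n=18: ⌊(19·23)/95⌋ − ⌊(18·23)/95⌋ = ⌊437/95⌋ − ⌊414/95⌋ = 4 − 4 = 0
n=19: ⌊(20·23)/95⌋ − ⌊(19·23)/95⌋ = ⌊460/95⌋ − ⌊437/95⌋ = 4 − 4 = 0
n=20: ⌊(21·23)/95⌋ − ⌊(20·23)/95⌋ = ⌊483/95⌋ − ⌊460/95⌋ = 5 − 4 = 1
n=21: ⌊(22·23)/95⌋ − ⌊(21·23)/95⌋ = ⌊506/95⌋ − ⌊483/95⌋ = 5 − 5 = 0
n=22: ⌊(23·23)/95⌋ − ⌊(22·23)/95⌋ = ⌊529/95⌋ − ⌊506/95⌋ = 5 − 5 = 0
n=23: ⌊(24·23)/95⌋ − ⌊(23·23)/95⌋ = ⌊552/95⌋ − ⌊529/95⌋ = 5 − 5 = 0
n=24: ⌊(25·23)/95⌋ − ⌊(24·23)/95⌋ = ⌊575/95⌋ − ⌊552/95⌋ = 6 − 5 = 1
n=25: ⌊(26·23)/95⌋ − ⌊(25·23)/95⌋ = ⌊598/95⌋ − ⌊575/95⌋ = 6 − 6 = 0
n=26: ⌊(27·23)/95⌋ − ⌊(26·23)/95⌋ = ⌊621/95⌋ − ⌊598/95⌋ = 6 − 6 = 0
n=27: ⌊(28·23)/95⌋ − ⌊(27·23)/95⌋ = ⌊644/95⌋ − ⌊621/95⌋ = 6 − 6 = 0
n=28: ⌊(29·23)/95⌋ − ⌊(28·23)/95⌋ = ⌊667/95⌋ − ⌊644/95⌋ = 7 − 6 = 1
n=29: ⌊(30·23)/95⌋ − ⌊(29·23)/95⌋ = ⌊690/95⌋ − ⌊667/95⌋ = 7 − 7 = 0
n=30: ⌊(31·23)/95⌋ − ⌊(30·23)/95⌋ = ⌊713/95⌋ − ⌊690/95⌋ = 7 − 7 = 0
n=31: ⌊(32·23)/95⌋ − ⌊(31·23)/95⌋ = ⌊736/95⌋ − ⌊713/95⌋ = 7 − 7 = 0
n=32: ⌊(33·23)/95⌋ − ⌊(32·23)/95⌋ = ⌊759/95⌋ − ⌊736/95⌋ = 7 − 7 = 0
n=33: ⌊(34·23)/95⌋ − ⌊(33·23)/95⌋ = ⌊782/95⌋ − ⌊759/95⌋ = 8 − 7 = 1
n=34: ⌊(35·23)/95⌋ − ⌊(34·23)/95⌋ = ⌊805/95⌋ − ⌊782/95⌋ = 8 − 8 = 0
n=35: ⌊(36·23)/95⌋ − ⌊(35·23)/95⌋ = ⌊828/95⌋ − ⌊805/95⌋ = 8 − 8 = 0
n=36: ⌊(37·23)/95⌋ − ⌊(36·23)/95⌋ = ⌊851/95⌋ − ⌊828/95⌋ = 8 − 8 = 0
n=37: ⌊(38·23)/95⌋ − ⌊(37·23)/95⌋ = ⌊874/95⌋ − ⌊851/95⌋ = 9 − 8 = 1
n=38: ⌊(39·23)/95⌋ − ⌊(38·23)/95⌋ = ⌊897/95⌋ − ⌊874/95⌋ = 9 − 9 = 0
n=39: ⌊(40·23)/95⌋ − ⌊(39·23)/95⌋ = ⌊920/95⌋ − ⌊897/95⌋ = 9 − 9 = 0
n=40: ⌊(41·23)/95⌋ − ⌊(40·23)/95⌋ = ⌊943/95⌋ − ⌊920/95⌋ = 9 − 9 = 0
n=41: ⌊(42·23)/95⌋ − ⌊(41·23)/95⌋ = ⌊966/95⌋ − ⌊943/95⌋ = 10 − 9 = 1
n=42: ⌊(43·23)/95⌋ − ⌊(42·23)/95⌋ = ⌊989/95⌋ − ⌊966/95⌋ = 10 − 10 = 0

0000100010001000100010001000100001000100010


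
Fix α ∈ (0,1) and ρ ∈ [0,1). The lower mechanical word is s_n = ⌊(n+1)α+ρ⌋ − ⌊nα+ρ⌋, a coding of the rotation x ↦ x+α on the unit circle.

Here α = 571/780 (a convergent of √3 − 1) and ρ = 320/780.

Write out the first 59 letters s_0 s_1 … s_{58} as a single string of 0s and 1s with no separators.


10111011011101110111011011101110111011011101110111011011101

n=0: ⌊(1·571+320)/780⌋ − ⌊(0·571+320)/780⌋ = ⌊891/780⌋ − ⌊320/780⌋ = 1 − 0 = 1
n=1: ⌊(2·571+320)/780⌋ − ⌊(1·571+320)/780⌋ = ⌊1462/780⌋ − ⌊891/780⌋ = 1 − 1 = 0
n=2: ⌊(3·571+320)/780⌋ − ⌊(2·571+320)/780⌋ = ⌊2033/780⌋ − ⌊1462/780⌋ = 2 − 1 = 1
n=3: ⌊(4·571+320)/780⌋ − ⌊(3·571+320)/780⌋ = ⌊2604/780⌋ − ⌊2033/780⌋ = 3 − 2 = 1
n=4: ⌊(5·571+320)/780⌋ − ⌊(4·571+320)/780⌋ = ⌊3175/780⌋ − ⌊2604/780⌋ = 4 − 3 = 1
n=5: ⌊(6·571+320)/780⌋ − ⌊(5·571+320)/780⌋ = ⌊3746/780⌋ − ⌊3175/780⌋ = 4 − 4 = 0
n=6: ⌊(7·571+320)/780⌋ − ⌊(6·571+320)/780⌋ = ⌊4317/780⌋ − ⌊3746/780⌋ = 5 − 4 = 1
n=7: ⌊(8·571+320)/780⌋ − ⌊(7·571+320)/780⌋ = ⌊4888/780⌋ − ⌊4317/780⌋ = 6 − 5 = 1
n=8: ⌊(9·571+320)/780⌋ − ⌊(8·571+320)/780⌋ = ⌊5459/780⌋ − ⌊4888/780⌋ = 6 − 6 = 0
n=9: ⌊(10·571+320)/780⌋ − ⌊(9·571+320)/780⌋ = ⌊6030/780⌋ − ⌊5459/780⌋ = 7 − 6 = 1
n=10: ⌊(11·571+320)/780⌋ − ⌊(10·571+320)/780⌋ = ⌊6601/780⌋ − ⌊6030/780⌋ = 8 − 7 = 1
n=11: ⌊(12·571+320)/780⌋ − ⌊(11·571+320)/780⌋ = ⌊7172/780⌋ − ⌊6601/780⌋ = 9 − 8 = 1
n=12: ⌊(13·571+320)/780⌋ − ⌊(12·571+320)/780⌋ = ⌊7743/780⌋ − ⌊7172/780⌋ = 9 − 9 = 0
n=13: ⌊(14·571+320)/780⌋ − ⌊(13·571+320)/780⌋ = ⌊8314/780⌋ − ⌊7743/780⌋ = 10 − 9 = 1
n=14: ⌊(15·571+320)/780⌋ − ⌊(14·571+320)/780⌋ = ⌊8885/780⌋ − ⌊8314/780⌋ = 11 − 10 = 1
n=15: ⌊(16·571+320)/780⌋ − ⌊(15·571+320)/780⌋ = ⌊9456/780⌋ − ⌊8885/780⌋ = 12 − 11 = 1
n=16: ⌊(17·571+320)/780⌋ − ⌊(16·571+320)/780⌋ = ⌊10027/780⌋ − ⌊9456/780⌋ = 12 − 12 = 0
n=17: ⌊(18·571+320)/780⌋ − ⌊(17·571+320)/780⌋ = ⌊10598/780⌋ − ⌊10027/780⌋ = 13 − 12 = 1
n=18: ⌊(19·571+320)/780⌋ − ⌊(18·571+320)/780⌋ = ⌊11169/780⌋ − ⌊10598/780⌋ = 14 − 13 = 1
n=19: ⌊(20·571+320)/780⌋ − ⌊(19·571+320)/780⌋ = ⌊11740/780⌋ − ⌊11169/780⌋ = 15 − 14 = 1
n=20: ⌊(21·571+320)/780⌋ − ⌊(20·571+320)/780⌋ = ⌊12311/780⌋ − ⌊11740/780⌋ = 15 − 15 = 0
n=21: ⌊(22·571+320)/780⌋ − ⌊(21·571+320)/780⌋ = ⌊12882/780⌋ − ⌊12311/780⌋ = 16 − 15 = 1
n=22: ⌊(23·571+320)/780⌋ − ⌊(22·571+320)/780⌋ = ⌊13453/780⌋ − ⌊12882/780⌋ = 17 − 16 = 1
n=23: ⌊(24·571+320)/780⌋ − ⌊(23·571+320)/780⌋ = ⌊14024/780⌋ − ⌊13453/780⌋ = 17 − 17 = 0
n=24: ⌊(25·571+320)/780⌋ − ⌊(24·571+320)/780⌋ = ⌊14595/780⌋ − ⌊14024/780⌋ = 18 − 17 = 1
n=25: ⌊(26·571+320)/780⌋ − ⌊(25·571+320)/780⌋ = ⌊15166/780⌋ − ⌊14595/780⌋ = 19 − 18 = 1
n=26: ⌊(27·571+320)/780⌋ − ⌊(26·571+320)/780⌋ = ⌊15737/780⌋ − ⌊15166/780⌋ = 20 − 19 = 1
n=27: ⌊(28·571+320)/780⌋ − ⌊(27·571+320)/780⌋ = ⌊16308/780⌋ − ⌊15737/780⌋ = 20 − 20 = 0
n=28: ⌊(29·571+320)/780⌋ − ⌊(28·571+320)/780⌋ = ⌊16879/780⌋ − ⌊16308/780⌋ = 21 − 20 = 1
n=29: ⌊(30·571+320)/780⌋ − ⌊(29·571+320)/780⌋ = ⌊17450/780⌋ − ⌊16879/780⌋ = 22 − 21 = 1
n=30: ⌊(31·571+320)/780⌋ − ⌊(30·571+320)/780⌋ = ⌊18021/780⌋ − ⌊17450/780⌋ = 23 − 22 = 1
n=31: ⌊(32·571+320)/780⌋ − ⌊(31·571+320)/780⌋ = ⌊18592/780⌋ − ⌊18021/780⌋ = 23 − 23 = 0
n=32: ⌊(33·571+320)/780⌋ − ⌊(32·571+320)/780⌋ = ⌊19163/780⌋ − ⌊18592/780⌋ = 24 − 23 = 1
n=33: ⌊(34·571+320)/780⌋ − ⌊(33·571+320)/780⌋ = ⌊19734/780⌋ − ⌊19163/780⌋ = 25 − 24 = 1
n=34: ⌊(35·571+320)/780⌋ − ⌊(34·571+320)/780⌋ = ⌊20305/780⌋ − ⌊19734/780⌋ = 26 − 25 = 1
n=35: ⌊(36·571+320)/780⌋ − ⌊(35·571+320)/780⌋ = ⌊20876/780⌋ − ⌊20305/780⌋ = 26 − 26 = 0
n=36: ⌊(37·571+320)/780⌋ − ⌊(36·571+320)/780⌋ = ⌊21447/780⌋ − ⌊20876/780⌋ = 27 − 26 = 1
n=37: ⌊(38·571+320)/780⌋ − ⌊(37·571+320)/780⌋ = ⌊22018/780⌋ − ⌊21447/780⌋ = 28 − 27 = 1
n=38: ⌊(39·571+320)/780⌋ − ⌊(38·571+320)/780⌋ = ⌊22589/780⌋ − ⌊22018/780⌋ = 28 − 28 = 0
n=39: ⌊(40·571+320)/780⌋ − ⌊(39·571+320)/780⌋ = ⌊23160/780⌋ − ⌊22589/780⌋ = 29 − 28 = 1
n=40: ⌊(41·571+320)/780⌋ − ⌊(40·571+320)/780⌋ = ⌊23731/780⌋ − ⌊23160/780⌋ = 30 − 29 = 1
n=41: ⌊(42·571+320)/780⌋ − ⌊(41·571+320)/780⌋ = ⌊24302/780⌋ − ⌊23731/780⌋ = 31 − 30 = 1
n=42: ⌊(43·571+320)/780⌋ − ⌊(42·571+320)/780⌋ = ⌊24873/780⌋ − ⌊24302/780⌋ = 31 − 31 = 0
n=43: ⌊(44·571+320)/780⌋ − ⌊(43·571+320)/780⌋ = ⌊25444/780⌋ − ⌊24873/780⌋ = 32 − 31 = 1
n=44: ⌊(45·571+320)/780⌋ − ⌊(44·571+320)/780⌋ = ⌊26015/780⌋ − ⌊25444/780⌋ = 33 − 32 = 1
n=45: ⌊(46·571+320)/780⌋ − ⌊(45·571+320)/780⌋ = ⌊26586/780⌋ − ⌊26015/780⌋ = 34 − 33 = 1
n=46: ⌊(47·571+320)/780⌋ − ⌊(46·571+320)/780⌋ = ⌊27157/780⌋ − ⌊26586/780⌋ = 34 − 34 = 0
n=47: ⌊(48·571+320)/780⌋ − ⌊(47·571+320)/780⌋ = ⌊27728/780⌋ − ⌊27157/780⌋ = 35 − 34 = 1
n=48: ⌊(49·571+320)/780⌋ − ⌊(48·571+320)/780⌋ = ⌊28299/780⌋ − ⌊27728/780⌋ = 36 − 35 = 1
n=49: ⌊(50·571+320)/780⌋ − ⌊(49·571+320)/780⌋ = ⌊28870/780⌋ − ⌊28299/780⌋ = 37 − 36 = 1
n=50: ⌊(51·571+320)/780⌋ − ⌊(50·571+320)/780⌋ = ⌊29441/780⌋ − ⌊28870/780⌋ = 37 − 37 = 0
n=51: ⌊(52·571+320)/780⌋ − ⌊(51·571+320)/780⌋ = ⌊30012/780⌋ − ⌊29441/780⌋ = 38 − 37 = 1
n=52: ⌊(53·571+320)/780⌋ − ⌊(52·571+320)/780⌋ = ⌊30583/780⌋ − ⌊30012/780⌋ = 39 − 38 = 1
n=53: ⌊(54·571+320)/780⌋ − ⌊(53·571+320)/780⌋ = ⌊31154/780⌋ − ⌊30583/780⌋ = 39 − 39 = 0
n=54: ⌊(55·571+320)/780⌋ − ⌊(54·571+320)/780⌋ = ⌊31725/780⌋ − ⌊31154/780⌋ = 40 − 39 = 1
n=55: ⌊(56·571+320)/780⌋ − ⌊(55·571+320)/780⌋ = ⌊32296/780⌋ − ⌊31725/780⌋ = 41 − 40 = 1
n=56: ⌊(57·571+320)/780⌋ − ⌊(56·571+320)/780⌋ = ⌊32867/780⌋ − ⌊32296/780⌋ = 42 − 41 = 1
n=57: ⌊(58·571+320)/780⌋ − ⌊(57·571+320)/780⌋ = ⌊33438/780⌋ − ⌊32867/780⌋ = 42 − 42 = 0
n=58: ⌊(59·571+320)/780⌋ − ⌊(58·571+320)/780⌋ = ⌊34009/780⌋ − ⌊33438/780⌋ = 43 − 42 = 1


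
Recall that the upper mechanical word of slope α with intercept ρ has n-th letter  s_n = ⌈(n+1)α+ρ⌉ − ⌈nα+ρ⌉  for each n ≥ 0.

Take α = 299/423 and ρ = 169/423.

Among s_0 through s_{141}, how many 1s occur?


#1s = Σ_{n=0}^{141} s_n = Σ_{n=0}^{141} (⌈(n+1)α+ρ⌉ − ⌈nα+ρ⌉)
the sum telescopes: every ⌈nα+ρ⌉ with 0 < n < 142 appears once with + and once with −, leaving ⌈142α+ρ⌉ − ⌈0·α+ρ⌉
142α + ρ = (142·299 + 169) / 423 = 42627/423
ρ = 169/423
⌈42627/423⌉ = 101,  ⌈169/423⌉ = 1
#1s = 101 − 1 = 100

100


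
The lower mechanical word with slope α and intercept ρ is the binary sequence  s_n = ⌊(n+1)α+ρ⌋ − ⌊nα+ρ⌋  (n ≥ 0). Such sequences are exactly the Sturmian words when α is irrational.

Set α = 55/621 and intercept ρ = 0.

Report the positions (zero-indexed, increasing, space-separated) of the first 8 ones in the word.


n=0: ⌊55/621⌋−⌊0/621⌋ = 0−0 = 0
n=1: ⌊110/621⌋−⌊55/621⌋ = 0−0 = 0
  …
n=11: ⌊660/621⌋−⌊605/621⌋ = 1−0 = 1  ← one
n=12: ⌊715/621⌋−⌊660/621⌋ = 1−1 = 0
n=13: ⌊770/621⌋−⌊715/621⌋ = 1−1 = 0
  …
n=22: ⌊1265/621⌋−⌊1210/621⌋ = 2−1 = 1  ← one
n=23: ⌊1320/621⌋−⌊1265/621⌋ = 2−2 = 0
n=24: ⌊1375/621⌋−⌊1320/621⌋ = 2−2 = 0
  …
n=33: ⌊1870/621⌋−⌊1815/621⌋ = 3−2 = 1  ← one
n=34: ⌊1925/621⌋−⌊1870/621⌋ = 3−3 = 0
n=35: ⌊1980/621⌋−⌊1925/621⌋ = 3−3 = 0
  …
n=45: ⌊2530/621⌋−⌊2475/621⌋ = 4−3 = 1  ← one
n=46: ⌊2585/621⌋−⌊2530/621⌋ = 4−4 = 0
n=47: ⌊2640/621⌋−⌊2585/621⌋ = 4−4 = 0
  …
n=56: ⌊3135/621⌋−⌊3080/621⌋ = 5−4 = 1  ← one
n=57: ⌊3190/621⌋−⌊3135/621⌋ = 5−5 = 0
n=58: ⌊3245/621⌋−⌊3190/621⌋ = 5−5 = 0
  …
n=67: ⌊3740/621⌋−⌊3685/621⌋ = 6−5 = 1  ← one
n=68: ⌊3795/621⌋−⌊3740/621⌋ = 6−6 = 0
n=69: ⌊3850/621⌋−⌊3795/621⌋ = 6−6 = 0
  …
n=79: ⌊4400/621⌋−⌊4345/621⌋ = 7−6 = 1  ← one
n=80: ⌊4455/621⌋−⌊4400/621⌋ = 7−7 = 0
n=81: ⌊4510/621⌋−⌊4455/621⌋ = 7−7 = 0
  …
n=90: ⌊5005/621⌋−⌊4950/621⌋ = 8−7 = 1  ← one
positions of the first 8 ones: 11 22 33 45 56 67 79 90

11 22 33 45 56 67 79 90


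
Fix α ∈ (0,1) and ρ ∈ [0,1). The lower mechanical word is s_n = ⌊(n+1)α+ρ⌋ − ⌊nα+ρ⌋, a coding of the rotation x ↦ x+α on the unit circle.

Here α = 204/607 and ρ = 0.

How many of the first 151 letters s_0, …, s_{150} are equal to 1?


#1s = Σ_{n=0}^{150} s_n = Σ_{n=0}^{150} (⌊(n+1)α+ρ⌋ − ⌊nα+ρ⌋)
the sum telescopes: every ⌊nα+ρ⌋ with 0 < n < 151 appears once with + and once with −, leaving ⌊151α+ρ⌋ − ⌊0·α+ρ⌋
151α + ρ = (151·204) / 607 = 30804/607
ρ = 0/607
⌊30804/607⌋ = 50,  ⌊0/607⌋ = 0
#1s = 50 − 0 = 50

50


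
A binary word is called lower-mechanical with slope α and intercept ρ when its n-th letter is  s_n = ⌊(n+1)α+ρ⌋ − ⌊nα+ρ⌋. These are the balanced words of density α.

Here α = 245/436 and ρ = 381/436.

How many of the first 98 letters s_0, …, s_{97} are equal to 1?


55

#1s = Σ_{n=0}^{97} s_n = Σ_{n=0}^{97} (⌊(n+1)α+ρ⌋ − ⌊nα+ρ⌋)
the sum telescopes: every ⌊nα+ρ⌋ with 0 < n < 98 appears once with + and once with −, leaving ⌊98α+ρ⌋ − ⌊0·α+ρ⌋
98α + ρ = (98·245 + 381) / 436 = 24391/436
ρ = 381/436
⌊24391/436⌋ = 55,  ⌊381/436⌋ = 0
#1s = 55 − 0 = 55


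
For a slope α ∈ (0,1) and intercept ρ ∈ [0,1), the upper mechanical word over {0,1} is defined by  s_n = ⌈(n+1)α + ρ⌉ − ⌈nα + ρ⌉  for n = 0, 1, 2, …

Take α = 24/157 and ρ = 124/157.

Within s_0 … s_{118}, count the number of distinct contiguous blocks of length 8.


9

t_n = ⌈(n·24+124)/157⌉ for n = 0 … 119:
  n=0…9: ⌈124/157⌉=1 ⌈148/157⌉=1 ⌈172/157⌉=2 ⌈196/157⌉=2 ⌈220/157⌉=2 ⌈244/157⌉=2 ⌈268/157⌉=2 ⌈292/157⌉=2 ⌈316/157⌉=3 ⌈340/157⌉=3
  n=10…19: ⌈364/157⌉=3 ⌈388/157⌉=3 ⌈412/157⌉=3 ⌈436/157⌉=3 ⌈460/157⌉=3 ⌈484/157⌉=4 ⌈508/157⌉=4 ⌈532/157⌉=4 ⌈556/157⌉=4 ⌈580/157⌉=4
  n=20…29: ⌈604/157⌉=4 ⌈628/157⌉=4 ⌈652/157⌉=5 ⌈676/157⌉=5 ⌈700/157⌉=5 ⌈724/157⌉=5 ⌈748/157⌉=5 ⌈772/157⌉=5 ⌈796/157⌉=6 ⌈820/157⌉=6
  n=30…39: ⌈844/157⌉=6 ⌈868/157⌉=6 ⌈892/157⌉=6 ⌈916/157⌉=6 ⌈940/157⌉=6 ⌈964/157⌉=7 ⌈988/157⌉=7 ⌈1012/157⌉=7 ⌈1036/157⌉=7 ⌈1060/157⌉=7
  n=40…49: ⌈1084/157⌉=7 ⌈1108/157⌉=8 ⌈1132/157⌉=8 ⌈1156/157⌉=8 ⌈1180/157⌉=8 ⌈1204/157⌉=8 ⌈1228/157⌉=8 ⌈1252/157⌉=8 ⌈1276/157⌉=9 ⌈1300/157⌉=9
  n=50…59: ⌈1324/157⌉=9 ⌈1348/157⌉=9 ⌈1372/157⌉=9 ⌈1396/157⌉=9 ⌈1420/157⌉=10 ⌈1444/157⌉=10 ⌈1468/157⌉=10 ⌈1492/157⌉=10 ⌈1516/157⌉=10 ⌈1540/157⌉=10
  n=60…69: ⌈1564/157⌉=10 ⌈1588/157⌉=11 ⌈1612/157⌉=11 ⌈1636/157⌉=11 ⌈1660/157⌉=11 ⌈1684/157⌉=11 ⌈1708/157⌉=11 ⌈1732/157⌉=12 ⌈1756/157⌉=12 ⌈1780/157⌉=12
  n=70…79: ⌈1804/157⌉=12 ⌈1828/157⌉=12 ⌈1852/157⌉=12 ⌈1876/157⌉=12 ⌈1900/157⌉=13 ⌈1924/157⌉=13 ⌈1948/157⌉=13 ⌈1972/157⌉=13 ⌈1996/157⌉=13 ⌈2020/157⌉=13
  n=80…89: ⌈2044/157⌉=14 ⌈2068/157⌉=14 ⌈2092/157⌉=14 ⌈2116/157⌉=14 ⌈2140/157⌉=14 ⌈2164/157⌉=14 ⌈2188/157⌉=14 ⌈2212/157⌉=15 ⌈2236/157⌉=15 ⌈2260/157⌉=15
  n=90…99: ⌈2284/157⌉=15 ⌈2308/157⌉=15 ⌈2332/157⌉=15 ⌈2356/157⌉=16 ⌈2380/157⌉=16 ⌈2404/157⌉=16 ⌈2428/157⌉=16 ⌈2452/157⌉=16 ⌈2476/157⌉=16 ⌈2500/157⌉=16
  n=100…109: ⌈2524/157⌉=17 ⌈2548/157⌉=17 ⌈2572/157⌉=17 ⌈2596/157⌉=17 ⌈2620/157⌉=17 ⌈2644/157⌉=17 ⌈2668/157⌉=17 ⌈2692/157⌉=18 ⌈2716/157⌉=18 ⌈2740/157⌉=18
  n=110…119: ⌈2764/157⌉=18 ⌈2788/157⌉=18 ⌈2812/157⌉=18 ⌈2836/157⌉=19 ⌈2860/157⌉=19 ⌈2884/157⌉=19 ⌈2908/157⌉=19 ⌈2932/157⌉=19 ⌈2956/157⌉=19 ⌈2980/157⌉=19
s_n = t_(n+1) − t_n for n = 0 … 118 gives
prefix = 01000001000000100000010000010000001000001000000100000100000010000010000001000001000000100000100000010000001000001000000
slide a length-8 window over [0..7] … [111..118] (112 windows); first occurrence of each distinct factor:
  [  0..  7] 01000001
  [  1..  8] 10000010
  [  2..  9] 00000100
  [  3.. 10] 00001000
  [  4.. 11] 00010000
  [  5.. 12] 00100000
  [  6.. 13] 01000000
  [  7.. 14] 10000001
  [  8.. 15] 00000010
  (the other 103 windows repeat one of these)
distinct factors: {00000010, 00000100, 00001000, 00010000, 00100000, 01000000, 01000001, 10000001, 10000010}
count = 9  (Sturmian bound for length 8 is 9)


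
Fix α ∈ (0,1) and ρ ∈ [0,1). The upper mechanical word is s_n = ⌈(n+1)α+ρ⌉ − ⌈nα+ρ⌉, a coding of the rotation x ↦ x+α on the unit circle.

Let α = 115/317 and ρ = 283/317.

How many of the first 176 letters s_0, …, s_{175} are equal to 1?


64

#1s = Σ_{n=0}^{175} s_n = Σ_{n=0}^{175} (⌈(n+1)α+ρ⌉ − ⌈nα+ρ⌉)
the sum telescopes: every ⌈nα+ρ⌉ with 0 < n < 176 appears once with + and once with −, leaving ⌈176α+ρ⌉ − ⌈0·α+ρ⌉
176α + ρ = (176·115 + 283) / 317 = 20523/317
ρ = 283/317
⌈20523/317⌉ = 65,  ⌈283/317⌉ = 1
#1s = 65 − 1 = 64


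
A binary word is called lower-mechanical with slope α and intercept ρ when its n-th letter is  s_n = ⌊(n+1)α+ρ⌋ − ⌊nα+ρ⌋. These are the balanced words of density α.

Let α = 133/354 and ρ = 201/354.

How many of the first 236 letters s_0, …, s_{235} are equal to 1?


#1s = Σ_{n=0}^{235} s_n = Σ_{n=0}^{235} (⌊(n+1)α+ρ⌋ − ⌊nα+ρ⌋)
the sum telescopes: every ⌊nα+ρ⌋ with 0 < n < 236 appears once with + and once with −, leaving ⌊236α+ρ⌋ − ⌊0·α+ρ⌋
236α + ρ = (236·133 + 201) / 354 = 31589/354
ρ = 201/354
⌊31589/354⌋ = 89,  ⌊201/354⌋ = 0
#1s = 89 − 0 = 89

89


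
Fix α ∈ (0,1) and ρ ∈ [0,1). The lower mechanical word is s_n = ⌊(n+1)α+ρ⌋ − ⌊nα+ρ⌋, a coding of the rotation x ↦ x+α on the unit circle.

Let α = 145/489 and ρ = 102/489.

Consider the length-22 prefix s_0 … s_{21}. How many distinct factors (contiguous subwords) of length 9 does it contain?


10

t_n = ⌊(n·145+102)/489⌋ for n = 0 … 22:
  n=0…9: ⌊102/489⌋=0 ⌊247/489⌋=0 ⌊392/489⌋=0 ⌊537/489⌋=1 ⌊682/489⌋=1 ⌊827/489⌋=1 ⌊972/489⌋=1 ⌊1117/489⌋=2 ⌊1262/489⌋=2 ⌊1407/489⌋=2
  n=10…19: ⌊1552/489⌋=3 ⌊1697/489⌋=3 ⌊1842/489⌋=3 ⌊1987/489⌋=4 ⌊2132/489⌋=4 ⌊2277/489⌋=4 ⌊2422/489⌋=4 ⌊2567/489⌋=5 ⌊2712/489⌋=5 ⌊2857/489⌋=5
  n=20…22: ⌊3002/489⌋=6 ⌊3147/489⌋=6 ⌊3292/489⌋=6
s_n = t_(n+1) − t_n for n = 0 … 21 gives
prefix = 0010001001001000100100
slide a length-9 window over [0..8] … [13..21] (14 windows); first occurrence of each distinct factor:
  [  0..  8] 001000100
  [  1..  9] 010001001
  [  2.. 10] 100010010
  [  3.. 11] 000100100
  [  4.. 12] 001001001
  [  5.. 13] 010010010
  [  6.. 14] 100100100
  [  7.. 15] 001001000
  [  8.. 16] 010010001
  [  9.. 17] 100100010
  (the other 4 windows repeat one of these)
distinct factors: {000100100, 001000100, 001001000, 001001001, 010001001, 010010001, 010010010, 100010010, 100100010, 100100100}
count = 10  (Sturmian bound for length 9 is 10)


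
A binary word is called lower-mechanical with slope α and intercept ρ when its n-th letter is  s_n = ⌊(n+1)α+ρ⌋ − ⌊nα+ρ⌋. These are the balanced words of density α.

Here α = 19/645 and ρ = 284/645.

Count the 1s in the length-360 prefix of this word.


#1s = Σ_{n=0}^{359} s_n = Σ_{n=0}^{359} (⌊(n+1)α+ρ⌋ − ⌊nα+ρ⌋)
the sum telescopes: every ⌊nα+ρ⌋ with 0 < n < 360 appears once with + and once with −, leaving ⌊360α+ρ⌋ − ⌊0·α+ρ⌋
360α + ρ = (360·19 + 284) / 645 = 7124/645
ρ = 284/645
⌊7124/645⌋ = 11,  ⌊284/645⌋ = 0
#1s = 11 − 0 = 11

11


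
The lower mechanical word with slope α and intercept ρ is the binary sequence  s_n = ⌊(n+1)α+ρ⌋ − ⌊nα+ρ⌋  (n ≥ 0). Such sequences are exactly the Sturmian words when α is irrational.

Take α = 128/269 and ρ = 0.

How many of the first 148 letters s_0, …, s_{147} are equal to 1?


#1s = Σ_{n=0}^{147} s_n = Σ_{n=0}^{147} (⌊(n+1)α+ρ⌋ − ⌊nα+ρ⌋)
the sum telescopes: every ⌊nα+ρ⌋ with 0 < n < 148 appears once with + and once with −, leaving ⌊148α+ρ⌋ − ⌊0·α+ρ⌋
148α + ρ = (148·128) / 269 = 18944/269
ρ = 0/269
⌊18944/269⌋ = 70,  ⌊0/269⌋ = 0
#1s = 70 − 0 = 70

70


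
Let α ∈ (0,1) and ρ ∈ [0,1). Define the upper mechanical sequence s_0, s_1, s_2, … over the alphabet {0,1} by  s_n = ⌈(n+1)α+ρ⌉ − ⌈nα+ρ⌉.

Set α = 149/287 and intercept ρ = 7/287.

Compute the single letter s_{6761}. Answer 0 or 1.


0

(n+1)α + ρ = (6762·149 + 7) / 287 = 1007545/287
nα + ρ     = (6761·149 + 7) / 287 = 1007396/287
⌈1007545/287⌉ = 3511,  ⌈1007396/287⌉ = 3511
s_{6761} = 3511 − 3511 = 0


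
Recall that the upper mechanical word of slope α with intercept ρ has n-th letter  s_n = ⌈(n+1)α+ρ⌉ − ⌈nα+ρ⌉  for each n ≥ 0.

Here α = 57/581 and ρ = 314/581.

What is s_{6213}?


(n+1)α + ρ = (6214·57 + 314) / 581 = 354512/581
nα + ρ     = (6213·57 + 314) / 581 = 354455/581
⌈354512/581⌉ = 611,  ⌈354455/581⌉ = 611
s_{6213} = 611 − 611 = 0

0


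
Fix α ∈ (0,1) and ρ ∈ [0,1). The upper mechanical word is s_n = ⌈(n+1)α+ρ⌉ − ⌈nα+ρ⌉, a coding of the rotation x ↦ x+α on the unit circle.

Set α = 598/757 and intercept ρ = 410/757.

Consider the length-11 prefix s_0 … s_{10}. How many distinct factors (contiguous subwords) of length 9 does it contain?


3

t_n = ⌈(n·598+410)/757⌉ for n = 0 … 11:
  n=0…9: ⌈410/757⌉=1 ⌈1008/757⌉=2 ⌈1606/757⌉=3 ⌈2204/757⌉=3 ⌈2802/757⌉=4 ⌈3400/757⌉=5 ⌈3998/757⌉=6 ⌈4596/757⌉=7 ⌈5194/757⌉=7 ⌈5792/757⌉=8
  n=10…11: ⌈6390/757⌉=9 ⌈6988/757⌉=10
s_n = t_(n+1) − t_n for n = 0 … 10 gives
prefix = 11011110111
slide a length-9 window over [0..8] … [2..10] (3 windows); first occurrence of each distinct factor:
  [  0..  8] 110111101
  [  1..  9] 101111011
  [  2.. 10] 011110111
distinct factors: {011110111, 101111011, 110111101}
count = 3  (Sturmian bound for length 9 is 10)


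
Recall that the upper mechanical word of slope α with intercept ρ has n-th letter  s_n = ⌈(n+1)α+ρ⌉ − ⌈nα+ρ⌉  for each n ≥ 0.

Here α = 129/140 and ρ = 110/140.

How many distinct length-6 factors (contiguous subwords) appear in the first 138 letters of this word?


t_n = ⌈(n·129+110)/140⌉ for n = 0 … 138:
  n=0…9: ⌈110/140⌉=1 ⌈239/140⌉=2 ⌈368/140⌉=3 ⌈497/140⌉=4 ⌈626/140⌉=5 ⌈755/140⌉=6 ⌈884/140⌉=7 ⌈1013/140⌉=8 ⌈1142/140⌉=9 ⌈1271/140⌉=10
  n=10…19: ⌈1400/140⌉=10 ⌈1529/140⌉=11 ⌈1658/140⌉=12 ⌈1787/140⌉=13 ⌈1916/140⌉=14 ⌈2045/140⌉=15 ⌈2174/140⌉=16 ⌈2303/140⌉=17 ⌈2432/140⌉=18 ⌈2561/140⌉=19
  n=20…29: ⌈2690/140⌉=20 ⌈2819/140⌉=21 ⌈2948/140⌉=22 ⌈3077/140⌉=22 ⌈3206/140⌉=23 ⌈3335/140⌉=24 ⌈3464/140⌉=25 ⌈3593/140⌉=26 ⌈3722/140⌉=27 ⌈3851/140⌉=28
  n=30…39: ⌈3980/140⌉=29 ⌈4109/140⌉=30 ⌈4238/140⌉=31 ⌈4367/140⌉=32 ⌈4496/140⌉=33 ⌈4625/140⌉=34 ⌈4754/140⌉=34 ⌈4883/140⌉=35 ⌈5012/140⌉=36 ⌈5141/140⌉=37
  n=40…49: ⌈5270/140⌉=38 ⌈5399/140⌉=39 ⌈5528/140⌉=40 ⌈5657/140⌉=41 ⌈5786/140⌉=42 ⌈5915/140⌉=43 ⌈6044/140⌉=44 ⌈6173/140⌉=45 ⌈6302/140⌉=46 ⌈6431/140⌉=46
  n=50…59: ⌈6560/140⌉=47 ⌈6689/140⌉=48 ⌈6818/140⌉=49 ⌈6947/140⌉=50 ⌈7076/140⌉=51 ⌈7205/140⌉=52 ⌈7334/140⌉=53 ⌈7463/140⌉=54 ⌈7592/140⌉=55 ⌈7721/140⌉=56
  n=60…69: ⌈7850/140⌉=57 ⌈7979/140⌉=57 ⌈8108/140⌉=58 ⌈8237/140⌉=59 ⌈8366/140⌉=60 ⌈8495/140⌉=61 ⌈8624/140⌉=62 ⌈8753/140⌉=63 ⌈8882/140⌉=64 ⌈9011/140⌉=65
  n=70…79: ⌈9140/140⌉=66 ⌈9269/140⌉=67 ⌈9398/140⌉=68 ⌈9527/140⌉=69 ⌈9656/140⌉=69 ⌈9785/140⌉=70 ⌈9914/140⌉=71 ⌈10043/140⌉=72 ⌈10172/140⌉=73 ⌈10301/140⌉=74
  n=80…89: ⌈10430/140⌉=75 ⌈10559/140⌉=76 ⌈10688/140⌉=77 ⌈10817/140⌉=78 ⌈10946/140⌉=79 ⌈11075/140⌉=80 ⌈11204/140⌉=81 ⌈11333/140⌉=81 ⌈11462/140⌉=82 ⌈11591/140⌉=83
  n=90…99: ⌈11720/140⌉=84 ⌈11849/140⌉=85 ⌈11978/140⌉=86 ⌈12107/140⌉=87 ⌈12236/140⌉=88 ⌈12365/140⌉=89 ⌈12494/140⌉=90 ⌈12623/140⌉=91 ⌈12752/140⌉=92 ⌈12881/140⌉=93
  n=100…109: ⌈13010/140⌉=93 ⌈13139/140⌉=94 ⌈13268/140⌉=95 ⌈13397/140⌉=96 ⌈13526/140⌉=97 ⌈13655/140⌉=98 ⌈13784/140⌉=99 ⌈13913/140⌉=100 ⌈14042/140⌉=101 ⌈14171/140⌉=102
  n=110…119: ⌈14300/140⌉=103 ⌈14429/140⌉=104 ⌈14558/140⌉=104 ⌈14687/140⌉=105 ⌈14816/140⌉=106 ⌈14945/140⌉=107 ⌈15074/140⌉=108 ⌈15203/140⌉=109 ⌈15332/140⌉=110 ⌈15461/140⌉=111
  n=120…129: ⌈15590/140⌉=112 ⌈15719/140⌉=113 ⌈15848/140⌉=114 ⌈15977/140⌉=115 ⌈16106/140⌉=116 ⌈16235/140⌉=116 ⌈16364/140⌉=117 ⌈16493/140⌉=118 ⌈16622/140⌉=119 ⌈16751/140⌉=120
  n=130…138: ⌈16880/140⌉=121 ⌈17009/140⌉=122 ⌈17138/140⌉=123 ⌈17267/140⌉=124 ⌈17396/140⌉=125 ⌈17525/140⌉=126 ⌈17654/140⌉=127 ⌈17783/140⌉=128 ⌈17912/140⌉=128
s_n = t_(n+1) − t_n for n = 0 … 137 gives
prefix = 111111111011111111111101111111111110111111111111011111111111011111111111101111111111110111111111111011111111111011111111111101111111111110
slide a length-6 window over [0..5] … [132..137] (133 windows); first occurrence of each distinct factor:
  [  0..  5] 111111
  [  4..  9] 111110
  [  5.. 10] 111101
  [  6.. 11] 111011
  [  7.. 12] 110111
  [  8.. 13] 101111
  [  9.. 14] 011111
  (the other 126 windows repeat one of these)
distinct factors: {011111, 101111, 110111, 111011, 111101, 111110, 111111}
count = 7  (Sturmian bound for length 6 is 7)

7


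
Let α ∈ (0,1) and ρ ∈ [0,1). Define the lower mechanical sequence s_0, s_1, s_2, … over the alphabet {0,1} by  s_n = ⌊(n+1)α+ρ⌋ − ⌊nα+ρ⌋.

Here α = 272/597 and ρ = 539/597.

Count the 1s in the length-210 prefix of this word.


#1s = Σ_{n=0}^{209} s_n = Σ_{n=0}^{209} (⌊(n+1)α+ρ⌋ − ⌊nα+ρ⌋)
the sum telescopes: every ⌊nα+ρ⌋ with 0 < n < 210 appears once with + and once with −, leaving ⌊210α+ρ⌋ − ⌊0·α+ρ⌋
210α + ρ = (210·272 + 539) / 597 = 57659/597
ρ = 539/597
⌊57659/597⌋ = 96,  ⌊539/597⌋ = 0
#1s = 96 − 0 = 96

96


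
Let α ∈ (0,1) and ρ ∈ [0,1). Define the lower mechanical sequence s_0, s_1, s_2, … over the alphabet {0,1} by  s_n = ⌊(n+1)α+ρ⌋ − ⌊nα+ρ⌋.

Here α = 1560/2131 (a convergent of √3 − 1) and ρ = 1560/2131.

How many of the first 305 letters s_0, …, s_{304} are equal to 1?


#1s = Σ_{n=0}^{304} s_n = Σ_{n=0}^{304} (⌊(n+1)α+ρ⌋ − ⌊nα+ρ⌋)
the sum telescopes: every ⌊nα+ρ⌋ with 0 < n < 305 appears once with + and once with −, leaving ⌊305α+ρ⌋ − ⌊0·α+ρ⌋
305α + ρ = (305·1560 + 1560) / 2131 = 477360/2131
ρ = 1560/2131
⌊477360/2131⌋ = 224,  ⌊1560/2131⌋ = 0
#1s = 224 − 0 = 224

224


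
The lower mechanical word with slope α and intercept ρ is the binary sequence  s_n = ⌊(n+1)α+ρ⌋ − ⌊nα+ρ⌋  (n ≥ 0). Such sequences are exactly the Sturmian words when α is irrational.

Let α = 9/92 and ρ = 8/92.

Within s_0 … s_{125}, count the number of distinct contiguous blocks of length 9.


t_n = ⌊(n·9+8)/92⌋ for n = 0 … 126:
  n=0…9: ⌊8/92⌋=0 ⌊17/92⌋=0 ⌊26/92⌋=0 ⌊35/92⌋=0 ⌊44/92⌋=0 ⌊53/92⌋=0 ⌊62/92⌋=0 ⌊71/92⌋=0 ⌊80/92⌋=0 ⌊89/92⌋=0
  n=10…19: ⌊98/92⌋=1 ⌊107/92⌋=1 ⌊116/92⌋=1 ⌊125/92⌋=1 ⌊134/92⌋=1 ⌊143/92⌋=1 ⌊152/92⌋=1 ⌊161/92⌋=1 ⌊170/92⌋=1 ⌊179/92⌋=1
  n=20…29: ⌊188/92⌋=2 ⌊197/92⌋=2 ⌊206/92⌋=2 ⌊215/92⌋=2 ⌊224/92⌋=2 ⌊233/92⌋=2 ⌊242/92⌋=2 ⌊251/92⌋=2 ⌊260/92⌋=2 ⌊269/92⌋=2
  n=30…39: ⌊278/92⌋=3 ⌊287/92⌋=3 ⌊296/92⌋=3 ⌊305/92⌋=3 ⌊314/92⌋=3 ⌊323/92⌋=3 ⌊332/92⌋=3 ⌊341/92⌋=3 ⌊350/92⌋=3 ⌊359/92⌋=3
  n=40…49: ⌊368/92⌋=4 ⌊377/92⌋=4 ⌊386/92⌋=4 ⌊395/92⌋=4 ⌊404/92⌋=4 ⌊413/92⌋=4 ⌊422/92⌋=4 ⌊431/92⌋=4 ⌊440/92⌋=4 ⌊449/92⌋=4
  n=50…59: ⌊458/92⌋=4 ⌊467/92⌋=5 ⌊476/92⌋=5 ⌊485/92⌋=5 ⌊494/92⌋=5 ⌊503/92⌋=5 ⌊512/92⌋=5 ⌊521/92⌋=5 ⌊530/92⌋=5 ⌊539/92⌋=5
  n=60…69: ⌊548/92⌋=5 ⌊557/92⌋=6 ⌊566/92⌋=6 ⌊575/92⌋=6 ⌊584/92⌋=6 ⌊593/92⌋=6 ⌊602/92⌋=6 ⌊611/92⌋=6 ⌊620/92⌋=6 ⌊629/92⌋=6
  n=70…79: ⌊638/92⌋=6 ⌊647/92⌋=7 ⌊656/92⌋=7 ⌊665/92⌋=7 ⌊674/92⌋=7 ⌊683/92⌋=7 ⌊692/92⌋=7 ⌊701/92⌋=7 ⌊710/92⌋=7 ⌊719/92⌋=7
  n=80…89: ⌊728/92⌋=7 ⌊737/92⌋=8 ⌊746/92⌋=8 ⌊755/92⌋=8 ⌊764/92⌋=8 ⌊773/92⌋=8 ⌊782/92⌋=8 ⌊791/92⌋=8 ⌊800/92⌋=8 ⌊809/92⌋=8
  n=90…99: ⌊818/92⌋=8 ⌊827/92⌋=8 ⌊836/92⌋=9 ⌊845/92⌋=9 ⌊854/92⌋=9 ⌊863/92⌋=9 ⌊872/92⌋=9 ⌊881/92⌋=9 ⌊890/92⌋=9 ⌊899/92⌋=9
  n=100…109: ⌊908/92⌋=9 ⌊917/92⌋=9 ⌊926/92⌋=10 ⌊935/92⌋=10 ⌊944/92⌋=10 ⌊953/92⌋=10 ⌊962/92⌋=10 ⌊971/92⌋=10 ⌊980/92⌋=10 ⌊989/92⌋=10
  n=110…119: ⌊998/92⌋=10 ⌊1007/92⌋=10 ⌊1016/92⌋=11 ⌊1025/92⌋=11 ⌊1034/92⌋=11 ⌊1043/92⌋=11 ⌊1052/92⌋=11 ⌊1061/92⌋=11 ⌊1070/92⌋=11 ⌊1079/92⌋=11
  n=120…126: ⌊1088/92⌋=11 ⌊1097/92⌋=11 ⌊1106/92⌋=12 ⌊1115/92⌋=12 ⌊1124/92⌋=12 ⌊1133/92⌋=12 ⌊1142/92⌋=12
s_n = t_(n+1) − t_n for n = 0 … 125 gives
prefix = 000000000100000000010000000001000000000100000000001000000000100000000010000000001000000000010000000001000000000100000000010000
slide a length-9 window over [0..8] … [117..125] (118 windows); first occurrence of each distinct factor:
  [  0..  8] 000000000
  [  1..  9] 000000001
  [  2.. 10] 000000010
  [  3.. 11] 000000100
  [  4.. 12] 000001000
  [  5.. 13] 000010000
  [  6.. 14] 000100000
  [  7.. 15] 001000000
  [  8.. 16] 010000000
  [  9.. 17] 100000000
  (the other 108 windows repeat one of these)
distinct factors: {000000000, 000000001, 000000010, 000000100, 000001000, 000010000, 000100000, 001000000, 010000000, 100000000}
count = 10  (Sturmian bound for length 9 is 10)

10


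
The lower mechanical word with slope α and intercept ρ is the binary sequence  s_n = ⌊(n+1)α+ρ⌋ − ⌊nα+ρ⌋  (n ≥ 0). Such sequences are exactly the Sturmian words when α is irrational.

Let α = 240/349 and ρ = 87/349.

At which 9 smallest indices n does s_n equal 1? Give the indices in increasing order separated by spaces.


n=0: ⌊327/349⌋−⌊87/349⌋ = 0−0 = 0
n=1: ⌊567/349⌋−⌊327/349⌋ = 1−0 = 1  ← one
n=2: ⌊807/349⌋−⌊567/349⌋ = 2−1 = 1  ← one
n=3: ⌊1047/349⌋−⌊807/349⌋ = 3−2 = 1  ← one
n=4: ⌊1287/349⌋−⌊1047/349⌋ = 3−3 = 0
n=5: ⌊1527/349⌋−⌊1287/349⌋ = 4−3 = 1  ← one
n=6: ⌊1767/349⌋−⌊1527/349⌋ = 5−4 = 1  ← one
n=7: ⌊2007/349⌋−⌊1767/349⌋ = 5−5 = 0
n=8: ⌊2247/349⌋−⌊2007/349⌋ = 6−5 = 1  ← one
n=9: ⌊2487/349⌋−⌊2247/349⌋ = 7−6 = 1  ← one
n=10: ⌊2727/349⌋−⌊2487/349⌋ = 7−7 = 0
n=11: ⌊2967/349⌋−⌊2727/349⌋ = 8−7 = 1  ← one
n=12: ⌊3207/349⌋−⌊2967/349⌋ = 9−8 = 1  ← one
positions of the first 9 ones: 1 2 3 5 6 8 9 11 12

1 2 3 5 6 8 9 11 12


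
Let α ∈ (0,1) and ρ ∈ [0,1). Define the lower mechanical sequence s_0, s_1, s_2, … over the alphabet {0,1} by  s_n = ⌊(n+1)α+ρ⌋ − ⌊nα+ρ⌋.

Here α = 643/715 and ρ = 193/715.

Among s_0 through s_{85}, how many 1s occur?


77

#1s = Σ_{n=0}^{85} s_n = Σ_{n=0}^{85} (⌊(n+1)α+ρ⌋ − ⌊nα+ρ⌋)
the sum telescopes: every ⌊nα+ρ⌋ with 0 < n < 86 appears once with + and once with −, leaving ⌊86α+ρ⌋ − ⌊0·α+ρ⌋
86α + ρ = (86·643 + 193) / 715 = 55491/715
ρ = 193/715
⌊55491/715⌋ = 77,  ⌊193/715⌋ = 0
#1s = 77 − 0 = 77


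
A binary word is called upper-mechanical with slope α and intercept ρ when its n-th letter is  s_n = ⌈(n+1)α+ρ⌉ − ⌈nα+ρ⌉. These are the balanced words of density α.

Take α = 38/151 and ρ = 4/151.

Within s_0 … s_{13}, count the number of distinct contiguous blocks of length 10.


t_n = ⌈(n·38+4)/151⌉ for n = 0 … 14:
  n=0…9: ⌈4/151⌉=1 ⌈42/151⌉=1 ⌈80/151⌉=1 ⌈118/151⌉=1 ⌈156/151⌉=2 ⌈194/151⌉=2 ⌈232/151⌉=2 ⌈270/151⌉=2 ⌈308/151⌉=3 ⌈346/151⌉=3
  n=10…14: ⌈384/151⌉=3 ⌈422/151⌉=3 ⌈460/151⌉=4 ⌈498/151⌉=4 ⌈536/151⌉=4
s_n = t_(n+1) − t_n for n = 0 … 13 gives
prefix = 00010001000100
slide a length-10 window over [0..9] … [4..13] (5 windows); first occurrence of each distinct factor:
  [  0..  9] 0001000100
  [  1.. 10] 0010001000
  [  2.. 11] 0100010001
  [  3.. 12] 1000100010
  (the other 1 window repeats one of these)
distinct factors: {0001000100, 0010001000, 0100010001, 1000100010}
count = 4  (Sturmian bound for length 10 is 11)

4


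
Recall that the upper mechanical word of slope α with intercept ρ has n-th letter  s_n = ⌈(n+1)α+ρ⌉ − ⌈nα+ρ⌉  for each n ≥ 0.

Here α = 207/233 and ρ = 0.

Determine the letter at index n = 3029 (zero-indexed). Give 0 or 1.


(n+1)α + ρ = (3030·207) / 233 = 627210/233
nα + ρ     = (3029·207) / 233 = 627003/233
⌈627210/233⌉ = 2692,  ⌈627003/233⌉ = 2691
s_{3029} = 2692 − 2691 = 1

1


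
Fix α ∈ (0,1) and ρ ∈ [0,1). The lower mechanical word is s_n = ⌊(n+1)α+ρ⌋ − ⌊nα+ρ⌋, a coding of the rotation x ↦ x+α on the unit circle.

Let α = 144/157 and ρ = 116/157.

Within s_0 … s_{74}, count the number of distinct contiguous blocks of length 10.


t_n = ⌊(n·144+116)/157⌋ for n = 0 … 75:
  n=0…9: ⌊116/157⌋=0 ⌊260/157⌋=1 ⌊404/157⌋=2 ⌊548/157⌋=3 ⌊692/157⌋=4 ⌊836/157⌋=5 ⌊980/157⌋=6 ⌊1124/157⌋=7 ⌊1268/157⌋=8 ⌊1412/157⌋=8
  n=10…19: ⌊1556/157⌋=9 ⌊1700/157⌋=10 ⌊1844/157⌋=11 ⌊1988/157⌋=12 ⌊2132/157⌋=13 ⌊2276/157⌋=14 ⌊2420/157⌋=15 ⌊2564/157⌋=16 ⌊2708/157⌋=17 ⌊2852/157⌋=18
  n=20…29: ⌊2996/157⌋=19 ⌊3140/157⌋=20 ⌊3284/157⌋=20 ⌊3428/157⌋=21 ⌊3572/157⌋=22 ⌊3716/157⌋=23 ⌊3860/157⌋=24 ⌊4004/157⌋=25 ⌊4148/157⌋=26 ⌊4292/157⌋=27
  n=30…39: ⌊4436/157⌋=28 ⌊4580/157⌋=29 ⌊4724/157⌋=30 ⌊4868/157⌋=31 ⌊5012/157⌋=31 ⌊5156/157⌋=32 ⌊5300/157⌋=33 ⌊5444/157⌋=34 ⌊5588/157⌋=35 ⌊5732/157⌋=36
  n=40…49: ⌊5876/157⌋=37 ⌊6020/157⌋=38 ⌊6164/157⌋=39 ⌊6308/157⌋=40 ⌊6452/157⌋=41 ⌊6596/157⌋=42 ⌊6740/157⌋=42 ⌊6884/157⌋=43 ⌊7028/157⌋=44 ⌊7172/157⌋=45
  n=50…59: ⌊7316/157⌋=46 ⌊7460/157⌋=47 ⌊7604/157⌋=48 ⌊7748/157⌋=49 ⌊7892/157⌋=50 ⌊8036/157⌋=51 ⌊8180/157⌋=52 ⌊8324/157⌋=53 ⌊8468/157⌋=53 ⌊8612/157⌋=54
  n=60…69: ⌊8756/157⌋=55 ⌊8900/157⌋=56 ⌊9044/157⌋=57 ⌊9188/157⌋=58 ⌊9332/157⌋=59 ⌊9476/157⌋=60 ⌊9620/157⌋=61 ⌊9764/157⌋=62 ⌊9908/157⌋=63 ⌊10052/157⌋=64
  n=70…75: ⌊10196/157⌋=64 ⌊10340/157⌋=65 ⌊10484/157⌋=66 ⌊10628/157⌋=67 ⌊10772/157⌋=68 ⌊10916/157⌋=69
s_n = t_(n+1) − t_n for n = 0 … 74 gives
prefix = 111111110111111111111011111111111011111111111011111111111011111111111011111
slide a length-10 window over [0..9] … [65..74] (66 windows); first occurrence of each distinct factor:
  [  0..  9] 1111111101
  [  1.. 10] 1111111011
  [  2.. 11] 1111110111
  [  3.. 12] 1111101111
  [  4.. 13] 1111011111
  [  5.. 14] 1110111111
  [  6.. 15] 1101111111
  [  7.. 16] 1011111111
  [  8.. 17] 0111111111
  [  9.. 18] 1111111111
  [ 12.. 21] 1111111110
  (the other 55 windows repeat one of these)
distinct factors: {0111111111, 1011111111, 1101111111, 1110111111, 1111011111, 1111101111, 1111110111, 1111111011, 1111111101, 1111111110, 1111111111}
count = 11  (Sturmian bound for length 10 is 11)

11


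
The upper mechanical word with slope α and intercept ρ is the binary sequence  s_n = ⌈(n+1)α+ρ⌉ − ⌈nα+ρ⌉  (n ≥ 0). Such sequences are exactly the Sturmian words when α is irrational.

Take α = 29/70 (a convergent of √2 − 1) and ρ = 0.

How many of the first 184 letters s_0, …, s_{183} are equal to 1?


#1s = Σ_{n=0}^{183} s_n = Σ_{n=0}^{183} (⌈(n+1)α+ρ⌉ − ⌈nα+ρ⌉)
the sum telescopes: every ⌈nα+ρ⌉ with 0 < n < 184 appears once with + and once with −, leaving ⌈184α+ρ⌉ − ⌈0·α+ρ⌉
184α + ρ = (184·29) / 70 = 5336/70
ρ = 0/70
⌈5336/70⌉ = 77,  ⌈0/70⌉ = 0
#1s = 77 − 0 = 77

77


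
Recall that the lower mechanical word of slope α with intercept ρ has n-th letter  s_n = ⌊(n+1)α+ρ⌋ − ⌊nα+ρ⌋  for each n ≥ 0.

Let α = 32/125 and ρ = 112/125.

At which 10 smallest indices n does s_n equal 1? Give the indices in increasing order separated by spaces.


0 4 8 12 16 19 23 27 31 35

n=0: ⌊144/125⌋−⌊112/125⌋ = 1−0 = 1  ← one
n=1: ⌊176/125⌋−⌊144/125⌋ = 1−1 = 0
n=2: ⌊208/125⌋−⌊176/125⌋ = 1−1 = 0
n=3: ⌊240/125⌋−⌊208/125⌋ = 1−1 = 0
n=4: ⌊272/125⌋−⌊240/125⌋ = 2−1 = 1  ← one
n=5: ⌊304/125⌋−⌊272/125⌋ = 2−2 = 0
n=6: ⌊336/125⌋−⌊304/125⌋ = 2−2 = 0
n=7: ⌊368/125⌋−⌊336/125⌋ = 2−2 = 0
n=8: ⌊400/125⌋−⌊368/125⌋ = 3−2 = 1  ← one
n=9: ⌊432/125⌋−⌊400/125⌋ = 3−3 = 0
n=10: ⌊464/125⌋−⌊432/125⌋ = 3−3 = 0
n=11: ⌊496/125⌋−⌊464/125⌋ = 3−3 = 0
n=12: ⌊528/125⌋−⌊496/125⌋ = 4−3 = 1  ← one
n=13: ⌊560/125⌋−⌊528/125⌋ = 4−4 = 0
n=14: ⌊592/125⌋−⌊560/125⌋ = 4−4 = 0
n=15: ⌊624/125⌋−⌊592/125⌋ = 4−4 = 0
n=16: ⌊656/125⌋−⌊624/125⌋ = 5−4 = 1  ← one
n=17: ⌊688/125⌋−⌊656/125⌋ = 5−5 = 0
n=18: ⌊720/125⌋−⌊688/125⌋ = 5−5 = 0
n=19: ⌊752/125⌋−⌊720/125⌋ = 6−5 = 1  ← one
n=20: ⌊784/125⌋−⌊752/125⌋ = 6−6 = 0
n=21: ⌊816/125⌋−⌊784/125⌋ = 6−6 = 0
n=22: ⌊848/125⌋−⌊816/125⌋ = 6−6 = 0
n=23: ⌊880/125⌋−⌊848/125⌋ = 7−6 = 1  ← one
n=24: ⌊912/125⌋−⌊880/125⌋ = 7−7 = 0
n=25: ⌊944/125⌋−⌊912/125⌋ = 7−7 = 0
n=26: ⌊976/125⌋−⌊944/125⌋ = 7−7 = 0
n=27: ⌊1008/125⌋−⌊976/125⌋ = 8−7 = 1  ← one
n=28: ⌊1040/125⌋−⌊1008/125⌋ = 8−8 = 0
n=29: ⌊1072/125⌋−⌊1040/125⌋ = 8−8 = 0
n=30: ⌊1104/125⌋−⌊1072/125⌋ = 8−8 = 0
n=31: ⌊1136/125⌋−⌊1104/125⌋ = 9−8 = 1  ← one
n=32: ⌊1168/125⌋−⌊1136/125⌋ = 9−9 = 0
n=33: ⌊1200/125⌋−⌊1168/125⌋ = 9−9 = 0
n=34: ⌊1232/125⌋−⌊1200/125⌋ = 9−9 = 0
n=35: ⌊1264/125⌋−⌊1232/125⌋ = 10−9 = 1  ← one
positions of the first 10 ones: 0 4 8 12 16 19 23 27 31 35


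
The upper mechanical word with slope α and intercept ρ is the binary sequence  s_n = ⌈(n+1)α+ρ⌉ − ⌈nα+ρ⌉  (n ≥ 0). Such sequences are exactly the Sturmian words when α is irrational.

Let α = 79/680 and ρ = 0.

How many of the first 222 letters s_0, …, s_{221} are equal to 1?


26

#1s = Σ_{n=0}^{221} s_n = Σ_{n=0}^{221} (⌈(n+1)α+ρ⌉ − ⌈nα+ρ⌉)
the sum telescopes: every ⌈nα+ρ⌉ with 0 < n < 222 appears once with + and once with −, leaving ⌈222α+ρ⌉ − ⌈0·α+ρ⌉
222α + ρ = (222·79) / 680 = 17538/680
ρ = 0/680
⌈17538/680⌉ = 26,  ⌈0/680⌉ = 0
#1s = 26 − 0 = 26
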